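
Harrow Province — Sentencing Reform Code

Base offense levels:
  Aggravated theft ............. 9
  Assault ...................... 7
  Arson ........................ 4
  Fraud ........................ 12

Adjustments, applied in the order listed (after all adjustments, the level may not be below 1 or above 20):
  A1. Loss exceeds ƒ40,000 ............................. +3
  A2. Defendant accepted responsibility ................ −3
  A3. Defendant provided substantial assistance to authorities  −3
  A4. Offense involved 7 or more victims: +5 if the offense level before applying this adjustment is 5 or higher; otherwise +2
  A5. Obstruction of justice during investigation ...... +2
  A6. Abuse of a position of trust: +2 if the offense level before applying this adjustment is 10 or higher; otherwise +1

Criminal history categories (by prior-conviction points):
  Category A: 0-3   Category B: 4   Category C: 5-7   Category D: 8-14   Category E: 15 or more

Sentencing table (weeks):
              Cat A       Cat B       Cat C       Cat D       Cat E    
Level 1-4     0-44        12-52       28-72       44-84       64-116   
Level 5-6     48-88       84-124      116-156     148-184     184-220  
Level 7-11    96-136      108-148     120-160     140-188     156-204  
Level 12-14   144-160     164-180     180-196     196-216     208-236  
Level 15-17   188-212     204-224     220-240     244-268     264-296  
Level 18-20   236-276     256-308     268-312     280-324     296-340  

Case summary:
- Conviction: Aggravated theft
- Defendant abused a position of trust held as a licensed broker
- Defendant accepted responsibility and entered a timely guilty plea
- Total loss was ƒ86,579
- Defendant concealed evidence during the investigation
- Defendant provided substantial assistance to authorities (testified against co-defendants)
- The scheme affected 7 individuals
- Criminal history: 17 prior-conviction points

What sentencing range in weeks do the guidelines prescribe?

264-296 weeks

Base offense level for aggravated theft: 9.
A1 applies: 9 + 3 = 12.
A2 applies: 12 − 3 = 9.
A3 applies: 9 − 3 = 6.
A4 applies (level before this adjustment is 6 ≥ 5, so +5): 6 + 5 = 11.
A5 applies: 11 + 2 = 13.
A6 applies (level before this adjustment is 13 ≥ 10, so +2): 13 + 2 = 15.
Final offense level: 15.
Criminal history: 17 prior points → Category E (15+).
Level 15 falls in the 15-17 band.
Grid: Level 15-17 × Category E = 264-296 weeks.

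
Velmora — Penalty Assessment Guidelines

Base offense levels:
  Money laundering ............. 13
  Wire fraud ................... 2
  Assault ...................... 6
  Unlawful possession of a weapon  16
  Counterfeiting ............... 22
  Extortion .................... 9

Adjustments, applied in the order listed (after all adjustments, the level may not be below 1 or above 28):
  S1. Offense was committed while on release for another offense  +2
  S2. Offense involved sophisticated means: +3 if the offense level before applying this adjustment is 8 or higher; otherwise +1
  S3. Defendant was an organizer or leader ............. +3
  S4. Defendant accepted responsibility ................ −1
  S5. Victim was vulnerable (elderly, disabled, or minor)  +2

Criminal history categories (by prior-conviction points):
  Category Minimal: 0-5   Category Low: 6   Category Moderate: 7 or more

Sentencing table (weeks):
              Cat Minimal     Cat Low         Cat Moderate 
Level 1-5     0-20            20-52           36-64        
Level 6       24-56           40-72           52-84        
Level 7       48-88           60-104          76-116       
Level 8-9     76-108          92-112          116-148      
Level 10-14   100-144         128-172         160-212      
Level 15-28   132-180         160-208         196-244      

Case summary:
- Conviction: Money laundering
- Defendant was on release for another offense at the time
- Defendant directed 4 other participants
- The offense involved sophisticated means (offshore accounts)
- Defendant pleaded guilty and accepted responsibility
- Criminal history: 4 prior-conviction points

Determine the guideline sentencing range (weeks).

132-180 weeks

Base offense level for money laundering: 13.
S1 applies: 13 + 2 = 15.
S2 applies (level before this adjustment is 15 ≥ 8, so +3): 15 + 3 = 18.
S3 applies: 18 + 3 = 21.
S4 applies: 21 − 1 = 20.
Final offense level: 20.
Criminal history: 4 prior points → Category Minimal (0-5).
Level 20 falls in the 15-28 band.
Grid: Level 15-28 × Category Minimal = 132-180 weeks.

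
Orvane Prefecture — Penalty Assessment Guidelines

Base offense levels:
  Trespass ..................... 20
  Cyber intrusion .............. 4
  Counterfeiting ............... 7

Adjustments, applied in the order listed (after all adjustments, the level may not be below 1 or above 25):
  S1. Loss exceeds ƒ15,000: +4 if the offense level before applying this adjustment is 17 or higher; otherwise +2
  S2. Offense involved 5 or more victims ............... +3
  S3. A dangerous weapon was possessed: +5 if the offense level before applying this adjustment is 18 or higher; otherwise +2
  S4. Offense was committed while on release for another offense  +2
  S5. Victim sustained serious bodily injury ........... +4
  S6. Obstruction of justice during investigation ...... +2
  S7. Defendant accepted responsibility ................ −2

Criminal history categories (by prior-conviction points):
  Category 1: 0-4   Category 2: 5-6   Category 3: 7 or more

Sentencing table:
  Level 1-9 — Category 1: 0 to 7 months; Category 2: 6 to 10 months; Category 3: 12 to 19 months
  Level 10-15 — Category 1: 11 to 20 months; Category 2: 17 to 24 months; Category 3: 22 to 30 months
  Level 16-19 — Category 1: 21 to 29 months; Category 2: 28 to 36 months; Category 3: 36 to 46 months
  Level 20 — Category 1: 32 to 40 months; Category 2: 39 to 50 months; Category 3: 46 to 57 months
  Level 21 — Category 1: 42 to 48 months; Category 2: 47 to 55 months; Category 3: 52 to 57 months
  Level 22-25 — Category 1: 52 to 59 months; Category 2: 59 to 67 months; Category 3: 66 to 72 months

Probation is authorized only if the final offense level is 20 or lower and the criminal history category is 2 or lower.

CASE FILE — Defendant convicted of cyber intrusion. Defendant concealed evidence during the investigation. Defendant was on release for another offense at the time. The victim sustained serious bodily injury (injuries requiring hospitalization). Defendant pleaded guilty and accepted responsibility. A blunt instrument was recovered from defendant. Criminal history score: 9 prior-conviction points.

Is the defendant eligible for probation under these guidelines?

No

Base offense level for cyber intrusion: 4.
S1 does not apply.
S3 applies (level before this adjustment is 4 < 18, so +2): 4 + 2 = 6.
S4 applies: 6 + 2 = 8.
S5 applies: 8 + 4 = 12.
S6 applies: 12 + 2 = 14.
S7 applies: 14 − 2 = 12.
Final offense level: 12.
Criminal history: 9 prior points → Category 3 (7+).
Level 12 falls in the 10-15 band.
Grid: Level 10-15 × Category 3 = 22-30 months.
Probation check: level 12 ≤ 20 and category 3 > 2 → not eligible.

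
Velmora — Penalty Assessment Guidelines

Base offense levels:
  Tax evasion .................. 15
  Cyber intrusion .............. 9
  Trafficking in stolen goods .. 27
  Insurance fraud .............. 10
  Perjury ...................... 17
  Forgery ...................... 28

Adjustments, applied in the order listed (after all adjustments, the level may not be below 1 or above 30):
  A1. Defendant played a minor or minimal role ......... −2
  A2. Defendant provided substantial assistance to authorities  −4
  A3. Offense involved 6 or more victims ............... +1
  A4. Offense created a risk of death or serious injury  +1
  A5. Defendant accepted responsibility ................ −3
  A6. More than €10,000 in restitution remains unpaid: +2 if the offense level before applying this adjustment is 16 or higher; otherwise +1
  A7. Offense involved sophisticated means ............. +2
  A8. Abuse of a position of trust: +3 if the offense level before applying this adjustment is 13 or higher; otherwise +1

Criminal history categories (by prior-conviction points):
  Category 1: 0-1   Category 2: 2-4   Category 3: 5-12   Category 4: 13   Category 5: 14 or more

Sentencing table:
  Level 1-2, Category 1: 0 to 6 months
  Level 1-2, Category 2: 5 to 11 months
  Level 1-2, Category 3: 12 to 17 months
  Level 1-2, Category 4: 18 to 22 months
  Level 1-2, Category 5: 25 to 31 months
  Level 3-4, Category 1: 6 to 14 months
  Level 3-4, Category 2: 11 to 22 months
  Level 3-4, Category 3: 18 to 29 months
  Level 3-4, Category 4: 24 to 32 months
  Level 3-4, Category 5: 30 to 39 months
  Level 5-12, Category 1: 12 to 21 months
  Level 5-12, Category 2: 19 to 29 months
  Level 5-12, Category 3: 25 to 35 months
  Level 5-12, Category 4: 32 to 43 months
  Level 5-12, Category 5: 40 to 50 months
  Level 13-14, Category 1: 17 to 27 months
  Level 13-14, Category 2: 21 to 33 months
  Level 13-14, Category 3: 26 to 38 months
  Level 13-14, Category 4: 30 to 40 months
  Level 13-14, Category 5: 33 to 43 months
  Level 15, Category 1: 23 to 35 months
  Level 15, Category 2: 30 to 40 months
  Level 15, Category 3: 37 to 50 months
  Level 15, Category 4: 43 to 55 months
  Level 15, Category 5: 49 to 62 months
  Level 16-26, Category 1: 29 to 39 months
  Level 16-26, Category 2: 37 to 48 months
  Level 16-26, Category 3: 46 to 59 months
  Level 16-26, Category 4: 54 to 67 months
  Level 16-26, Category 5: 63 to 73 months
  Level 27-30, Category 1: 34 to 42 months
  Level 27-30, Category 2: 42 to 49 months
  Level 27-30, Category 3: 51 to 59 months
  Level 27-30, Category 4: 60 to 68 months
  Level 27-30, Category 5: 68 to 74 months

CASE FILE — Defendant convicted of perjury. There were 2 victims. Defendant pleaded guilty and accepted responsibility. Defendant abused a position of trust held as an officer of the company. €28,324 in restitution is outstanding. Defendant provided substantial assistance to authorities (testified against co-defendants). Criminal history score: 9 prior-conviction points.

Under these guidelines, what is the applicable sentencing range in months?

25-35 months

Base offense level for perjury: 17.
A1 does not apply.
A2 applies: 17 − 4 = 13.
A3 does not apply.
A5 applies: 13 − 3 = 10.
A6 applies (level before this adjustment is 10 < 16, so +1): 10 + 1 = 11.
A8 applies (level before this adjustment is 11 < 13, so +1): 11 + 1 = 12.
Final offense level: 12.
Criminal history: 9 prior points → Category 3 (5-12).
Level 12 falls in the 5-12 band.
Grid: Level 5-12 × Category 3 = 25-35 months.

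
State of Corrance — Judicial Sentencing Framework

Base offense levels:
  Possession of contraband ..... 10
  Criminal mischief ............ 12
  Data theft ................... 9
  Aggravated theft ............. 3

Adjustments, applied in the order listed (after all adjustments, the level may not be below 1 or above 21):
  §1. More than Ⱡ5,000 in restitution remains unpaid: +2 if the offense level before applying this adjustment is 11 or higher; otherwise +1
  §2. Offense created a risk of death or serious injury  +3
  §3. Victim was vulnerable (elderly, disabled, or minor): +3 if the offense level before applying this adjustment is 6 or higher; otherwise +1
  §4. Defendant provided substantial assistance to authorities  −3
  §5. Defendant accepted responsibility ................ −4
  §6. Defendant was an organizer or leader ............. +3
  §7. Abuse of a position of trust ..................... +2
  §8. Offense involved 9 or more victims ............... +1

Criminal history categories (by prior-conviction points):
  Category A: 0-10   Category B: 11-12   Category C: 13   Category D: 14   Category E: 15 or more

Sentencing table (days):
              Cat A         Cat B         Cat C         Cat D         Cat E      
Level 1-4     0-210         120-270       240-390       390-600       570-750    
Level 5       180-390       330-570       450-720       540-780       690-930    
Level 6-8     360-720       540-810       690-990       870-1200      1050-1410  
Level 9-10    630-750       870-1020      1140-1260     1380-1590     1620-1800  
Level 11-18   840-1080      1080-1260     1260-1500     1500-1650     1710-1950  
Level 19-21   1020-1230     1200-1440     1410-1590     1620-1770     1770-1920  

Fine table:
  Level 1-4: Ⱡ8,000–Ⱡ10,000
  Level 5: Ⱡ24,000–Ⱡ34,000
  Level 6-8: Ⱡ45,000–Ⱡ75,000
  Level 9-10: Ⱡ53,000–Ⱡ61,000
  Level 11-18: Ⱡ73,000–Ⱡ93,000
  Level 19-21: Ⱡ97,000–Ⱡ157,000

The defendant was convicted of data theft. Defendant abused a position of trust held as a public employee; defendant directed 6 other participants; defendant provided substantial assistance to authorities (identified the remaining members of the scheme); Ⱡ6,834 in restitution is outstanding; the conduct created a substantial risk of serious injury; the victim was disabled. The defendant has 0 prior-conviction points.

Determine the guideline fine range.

Base offense level for data theft: 9.
§1 applies (level before this adjustment is 9 < 11, so +1): 9 + 1 = 10.
§2 applies: 10 + 3 = 13.
§3 applies (level before this adjustment is 13 ≥ 6, so +3): 13 + 3 = 16.
§4 applies: 16 − 3 = 13.
§5 does not apply.
§6 applies: 13 + 3 = 16.
§7 applies: 16 + 2 = 18.
Final offense level: 18.
Level 18 falls in the 11-18 band.
Fine table: Level 11-18 → Ⱡ73,000–Ⱡ93,000.

Ⱡ73,000–Ⱡ93,000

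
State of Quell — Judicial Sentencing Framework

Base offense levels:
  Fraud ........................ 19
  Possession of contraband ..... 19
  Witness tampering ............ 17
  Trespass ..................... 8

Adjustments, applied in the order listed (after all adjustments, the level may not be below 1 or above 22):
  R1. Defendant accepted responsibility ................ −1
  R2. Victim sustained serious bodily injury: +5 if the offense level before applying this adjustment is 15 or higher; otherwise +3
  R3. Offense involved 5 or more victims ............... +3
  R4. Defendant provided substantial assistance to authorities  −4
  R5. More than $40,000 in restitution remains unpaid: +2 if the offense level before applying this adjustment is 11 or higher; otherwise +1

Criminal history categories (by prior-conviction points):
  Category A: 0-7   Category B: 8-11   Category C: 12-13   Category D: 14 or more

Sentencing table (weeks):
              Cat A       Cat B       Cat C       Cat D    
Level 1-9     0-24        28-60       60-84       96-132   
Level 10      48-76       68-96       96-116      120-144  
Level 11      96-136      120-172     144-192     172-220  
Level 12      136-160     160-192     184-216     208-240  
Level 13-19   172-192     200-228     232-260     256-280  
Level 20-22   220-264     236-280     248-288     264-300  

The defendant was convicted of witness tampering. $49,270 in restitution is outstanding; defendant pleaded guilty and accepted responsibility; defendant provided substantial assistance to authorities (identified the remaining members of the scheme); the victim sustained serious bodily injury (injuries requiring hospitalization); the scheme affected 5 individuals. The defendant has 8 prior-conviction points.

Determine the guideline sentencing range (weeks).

236-280 weeks

Base offense level for witness tampering: 17.
R1 applies: 17 − 1 = 16.
R2 applies (level before this adjustment is 16 ≥ 15, so +5): 16 + 5 = 21.
R3 applies: 21 + 3 = 24.
R4 applies: 24 − 4 = 20.
R5 applies (level before this adjustment is 20 ≥ 11, so +2): 20 + 2 = 22.
Final offense level: 22.
Criminal history: 8 prior points → Category B (8-11).
Level 22 falls in the 20-22 band.
Grid: Level 20-22 × Category B = 236-280 weeks.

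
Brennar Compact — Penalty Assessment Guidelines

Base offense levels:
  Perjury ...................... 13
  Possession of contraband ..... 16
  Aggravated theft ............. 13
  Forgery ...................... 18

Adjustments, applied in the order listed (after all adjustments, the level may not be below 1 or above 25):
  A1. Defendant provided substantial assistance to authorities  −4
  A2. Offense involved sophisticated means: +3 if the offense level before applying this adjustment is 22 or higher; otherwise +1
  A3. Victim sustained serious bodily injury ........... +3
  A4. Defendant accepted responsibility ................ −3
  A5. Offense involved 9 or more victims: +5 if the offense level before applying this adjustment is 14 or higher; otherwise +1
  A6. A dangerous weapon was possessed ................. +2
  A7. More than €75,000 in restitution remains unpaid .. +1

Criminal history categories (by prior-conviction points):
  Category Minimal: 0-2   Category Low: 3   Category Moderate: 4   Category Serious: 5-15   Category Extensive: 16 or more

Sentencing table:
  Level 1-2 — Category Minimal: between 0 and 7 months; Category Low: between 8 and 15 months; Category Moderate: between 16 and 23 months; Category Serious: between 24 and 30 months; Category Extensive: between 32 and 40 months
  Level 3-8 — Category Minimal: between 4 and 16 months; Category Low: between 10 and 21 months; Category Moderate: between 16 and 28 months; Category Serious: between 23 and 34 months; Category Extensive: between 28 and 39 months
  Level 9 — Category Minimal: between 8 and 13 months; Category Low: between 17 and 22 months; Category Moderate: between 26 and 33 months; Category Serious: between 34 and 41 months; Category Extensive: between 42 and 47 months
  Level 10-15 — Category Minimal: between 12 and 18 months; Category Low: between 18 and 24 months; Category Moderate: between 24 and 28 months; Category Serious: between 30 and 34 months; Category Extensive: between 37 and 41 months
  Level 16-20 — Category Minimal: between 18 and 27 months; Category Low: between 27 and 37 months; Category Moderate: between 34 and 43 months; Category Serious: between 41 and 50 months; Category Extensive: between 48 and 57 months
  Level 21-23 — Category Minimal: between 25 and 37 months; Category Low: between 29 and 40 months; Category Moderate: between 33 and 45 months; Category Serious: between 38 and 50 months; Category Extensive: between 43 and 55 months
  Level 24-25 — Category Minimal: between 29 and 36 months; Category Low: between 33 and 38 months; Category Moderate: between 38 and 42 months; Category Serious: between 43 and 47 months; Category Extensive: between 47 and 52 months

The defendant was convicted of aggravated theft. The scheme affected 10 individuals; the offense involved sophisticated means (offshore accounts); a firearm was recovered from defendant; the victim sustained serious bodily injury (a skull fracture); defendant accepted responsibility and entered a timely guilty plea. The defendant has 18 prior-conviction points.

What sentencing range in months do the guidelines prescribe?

43-55 months

Base offense level for aggravated theft: 13.
A1 does not apply.
A2 applies (level before this adjustment is 13 < 22, so +1): 13 + 1 = 14.
A3 applies: 14 + 3 = 17.
A4 applies: 17 − 3 = 14.
A5 applies (level before this adjustment is 14 ≥ 14, so +5): 14 + 5 = 19.
A6 applies: 19 + 2 = 21.
Final offense level: 21.
Criminal history: 18 prior points → Category Extensive (16+).
Level 21 falls in the 21-23 band.
Grid: Level 21-23 × Category Extensive = 43-55 months.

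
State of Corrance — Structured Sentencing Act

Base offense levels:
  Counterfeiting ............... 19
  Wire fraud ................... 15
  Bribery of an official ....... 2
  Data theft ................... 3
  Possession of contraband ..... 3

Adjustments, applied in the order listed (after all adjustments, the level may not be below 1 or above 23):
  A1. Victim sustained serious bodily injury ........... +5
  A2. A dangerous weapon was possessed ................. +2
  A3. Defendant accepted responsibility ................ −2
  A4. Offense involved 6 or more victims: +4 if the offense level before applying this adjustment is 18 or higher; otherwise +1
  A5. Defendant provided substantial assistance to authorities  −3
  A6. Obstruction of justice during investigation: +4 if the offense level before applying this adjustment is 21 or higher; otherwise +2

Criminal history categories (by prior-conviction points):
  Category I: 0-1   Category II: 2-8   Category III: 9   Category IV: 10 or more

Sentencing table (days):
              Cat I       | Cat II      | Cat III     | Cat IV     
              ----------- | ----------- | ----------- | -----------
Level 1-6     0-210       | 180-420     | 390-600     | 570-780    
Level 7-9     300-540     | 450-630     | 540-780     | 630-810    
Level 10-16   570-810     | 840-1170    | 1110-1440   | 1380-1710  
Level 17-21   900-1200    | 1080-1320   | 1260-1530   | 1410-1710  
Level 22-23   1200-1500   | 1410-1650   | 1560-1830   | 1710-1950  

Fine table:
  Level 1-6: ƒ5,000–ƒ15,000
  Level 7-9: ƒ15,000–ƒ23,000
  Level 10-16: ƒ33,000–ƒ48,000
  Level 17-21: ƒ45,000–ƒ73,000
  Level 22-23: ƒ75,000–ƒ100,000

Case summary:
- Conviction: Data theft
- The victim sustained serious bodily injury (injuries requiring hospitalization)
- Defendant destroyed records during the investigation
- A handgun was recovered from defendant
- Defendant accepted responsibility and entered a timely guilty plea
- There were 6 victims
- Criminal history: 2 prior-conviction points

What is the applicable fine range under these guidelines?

ƒ33,000–ƒ48,000

Base offense level for data theft: 3.
A1 applies: 3 + 5 = 8.
A2 applies: 8 + 2 = 10.
A3 applies: 10 − 2 = 8.
A4 applies (level before this adjustment is 8 < 18, so +1): 8 + 1 = 9.
A6 applies (level before this adjustment is 9 < 21, so +2): 9 + 2 = 11.
Final offense level: 11.
Level 11 falls in the 10-16 band.
Fine table: Level 10-16 → ƒ33,000–ƒ48,000.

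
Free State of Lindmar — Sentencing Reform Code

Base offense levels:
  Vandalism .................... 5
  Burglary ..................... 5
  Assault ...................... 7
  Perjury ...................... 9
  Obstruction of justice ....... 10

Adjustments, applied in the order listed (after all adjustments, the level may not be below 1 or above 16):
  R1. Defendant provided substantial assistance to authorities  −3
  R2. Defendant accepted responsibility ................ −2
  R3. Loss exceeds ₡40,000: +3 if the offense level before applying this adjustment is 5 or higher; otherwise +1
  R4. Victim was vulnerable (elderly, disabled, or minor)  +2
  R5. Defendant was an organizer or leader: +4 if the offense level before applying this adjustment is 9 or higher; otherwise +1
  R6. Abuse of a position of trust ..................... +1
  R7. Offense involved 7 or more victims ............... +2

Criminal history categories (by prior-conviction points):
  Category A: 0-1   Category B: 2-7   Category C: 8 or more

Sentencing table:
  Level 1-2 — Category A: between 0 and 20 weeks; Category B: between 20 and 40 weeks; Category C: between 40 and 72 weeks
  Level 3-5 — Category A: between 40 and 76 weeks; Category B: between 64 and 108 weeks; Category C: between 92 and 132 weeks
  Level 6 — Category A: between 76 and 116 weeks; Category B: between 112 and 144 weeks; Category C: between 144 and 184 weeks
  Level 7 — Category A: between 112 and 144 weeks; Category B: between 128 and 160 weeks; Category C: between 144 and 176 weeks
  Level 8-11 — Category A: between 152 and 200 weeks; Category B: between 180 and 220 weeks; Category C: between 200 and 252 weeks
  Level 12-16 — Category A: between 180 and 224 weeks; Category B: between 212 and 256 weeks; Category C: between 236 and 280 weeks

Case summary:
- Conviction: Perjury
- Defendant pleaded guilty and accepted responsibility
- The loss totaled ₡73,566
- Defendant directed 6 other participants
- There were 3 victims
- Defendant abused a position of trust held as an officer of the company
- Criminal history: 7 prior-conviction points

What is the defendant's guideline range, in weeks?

Base offense level for perjury: 9.
R1 does not apply.
R2 applies: 9 − 2 = 7.
R3 applies (level before this adjustment is 7 ≥ 5, so +3): 7 + 3 = 10.
R5 applies (level before this adjustment is 10 ≥ 9, so +4): 10 + 4 = 14.
R6 applies: 14 + 1 = 15.
R7 does not apply.
Final offense level: 15.
Criminal history: 7 prior points → Category B (2-7).
Level 15 falls in the 12-16 band.
Grid: Level 12-16 × Category B = 212-256 weeks.

212-256 weeks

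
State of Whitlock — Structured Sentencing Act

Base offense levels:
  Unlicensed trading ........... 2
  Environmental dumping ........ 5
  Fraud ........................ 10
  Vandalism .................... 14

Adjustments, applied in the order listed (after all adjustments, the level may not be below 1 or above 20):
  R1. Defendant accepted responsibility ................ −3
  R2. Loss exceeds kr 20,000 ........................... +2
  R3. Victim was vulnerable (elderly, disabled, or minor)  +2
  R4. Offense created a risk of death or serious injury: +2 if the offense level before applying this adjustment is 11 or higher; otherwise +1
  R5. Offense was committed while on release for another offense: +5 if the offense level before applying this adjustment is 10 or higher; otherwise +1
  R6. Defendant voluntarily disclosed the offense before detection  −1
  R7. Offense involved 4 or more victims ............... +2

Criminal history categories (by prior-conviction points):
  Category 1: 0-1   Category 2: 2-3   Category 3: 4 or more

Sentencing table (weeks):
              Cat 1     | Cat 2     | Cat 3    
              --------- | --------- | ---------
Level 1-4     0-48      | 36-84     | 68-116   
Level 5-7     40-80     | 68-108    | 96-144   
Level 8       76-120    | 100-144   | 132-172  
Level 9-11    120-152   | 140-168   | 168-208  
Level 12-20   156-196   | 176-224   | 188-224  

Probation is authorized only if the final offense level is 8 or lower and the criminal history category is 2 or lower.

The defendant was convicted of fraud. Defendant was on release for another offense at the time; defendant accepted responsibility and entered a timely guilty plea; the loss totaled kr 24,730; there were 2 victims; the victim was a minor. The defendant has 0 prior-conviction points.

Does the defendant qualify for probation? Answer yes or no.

No

Base offense level for fraud: 10.
R1 applies: 10 − 3 = 7.
R2 applies: 7 + 2 = 9.
R3 applies: 9 + 2 = 11.
R4 does not apply.
R5 applies (level before this adjustment is 11 ≥ 10, so +5): 11 + 5 = 16.
R6 does not apply.
Final offense level: 16.
Criminal history: 0 prior points → Category 1 (0-1).
Level 16 falls in the 12-20 band.
Grid: Level 12-20 × Category 1 = 156-196 weeks.
Probation check: level 16 > 8 and category 1 ≤ 2 → not eligible.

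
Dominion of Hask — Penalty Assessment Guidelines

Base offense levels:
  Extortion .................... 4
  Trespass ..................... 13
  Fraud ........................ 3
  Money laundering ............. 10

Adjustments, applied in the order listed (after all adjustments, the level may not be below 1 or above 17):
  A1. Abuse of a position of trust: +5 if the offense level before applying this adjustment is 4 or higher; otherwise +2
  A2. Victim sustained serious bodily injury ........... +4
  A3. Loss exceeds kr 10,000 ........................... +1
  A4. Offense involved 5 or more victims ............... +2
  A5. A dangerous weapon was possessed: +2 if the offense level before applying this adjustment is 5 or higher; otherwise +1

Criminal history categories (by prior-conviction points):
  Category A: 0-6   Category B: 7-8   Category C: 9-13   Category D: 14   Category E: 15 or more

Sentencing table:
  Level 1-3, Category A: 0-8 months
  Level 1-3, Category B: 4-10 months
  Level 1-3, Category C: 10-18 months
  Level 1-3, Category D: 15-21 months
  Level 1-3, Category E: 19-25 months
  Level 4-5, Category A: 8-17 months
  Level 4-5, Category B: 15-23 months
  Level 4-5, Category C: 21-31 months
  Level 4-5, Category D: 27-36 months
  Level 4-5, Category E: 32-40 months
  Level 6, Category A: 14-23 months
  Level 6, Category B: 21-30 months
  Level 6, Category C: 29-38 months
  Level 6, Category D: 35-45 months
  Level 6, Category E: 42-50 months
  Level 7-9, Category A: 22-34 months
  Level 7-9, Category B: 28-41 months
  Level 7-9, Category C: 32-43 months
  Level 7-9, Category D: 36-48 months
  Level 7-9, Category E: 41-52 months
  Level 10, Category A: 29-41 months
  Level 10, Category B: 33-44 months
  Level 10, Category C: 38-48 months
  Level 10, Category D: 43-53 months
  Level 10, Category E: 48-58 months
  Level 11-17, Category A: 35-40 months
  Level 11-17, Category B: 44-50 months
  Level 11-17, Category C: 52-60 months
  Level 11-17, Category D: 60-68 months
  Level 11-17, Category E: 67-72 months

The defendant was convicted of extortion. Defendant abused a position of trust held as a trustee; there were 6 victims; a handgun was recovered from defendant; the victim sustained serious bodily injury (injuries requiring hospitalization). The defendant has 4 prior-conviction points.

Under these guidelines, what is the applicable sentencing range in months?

35-40 months

Base offense level for extortion: 4.
A1 applies (level before this adjustment is 4 ≥ 4, so +5): 4 + 5 = 9.
A2 applies: 9 + 4 = 13.
A3 does not apply.
A4 applies: 13 + 2 = 15.
A5 applies (level before this adjustment is 15 ≥ 5, so +2): 15 + 2 = 17.
Final offense level: 17.
Criminal history: 4 prior points → Category A (0-6).
Level 17 falls in the 11-17 band.
Grid: Level 11-17 × Category A = 35-40 months.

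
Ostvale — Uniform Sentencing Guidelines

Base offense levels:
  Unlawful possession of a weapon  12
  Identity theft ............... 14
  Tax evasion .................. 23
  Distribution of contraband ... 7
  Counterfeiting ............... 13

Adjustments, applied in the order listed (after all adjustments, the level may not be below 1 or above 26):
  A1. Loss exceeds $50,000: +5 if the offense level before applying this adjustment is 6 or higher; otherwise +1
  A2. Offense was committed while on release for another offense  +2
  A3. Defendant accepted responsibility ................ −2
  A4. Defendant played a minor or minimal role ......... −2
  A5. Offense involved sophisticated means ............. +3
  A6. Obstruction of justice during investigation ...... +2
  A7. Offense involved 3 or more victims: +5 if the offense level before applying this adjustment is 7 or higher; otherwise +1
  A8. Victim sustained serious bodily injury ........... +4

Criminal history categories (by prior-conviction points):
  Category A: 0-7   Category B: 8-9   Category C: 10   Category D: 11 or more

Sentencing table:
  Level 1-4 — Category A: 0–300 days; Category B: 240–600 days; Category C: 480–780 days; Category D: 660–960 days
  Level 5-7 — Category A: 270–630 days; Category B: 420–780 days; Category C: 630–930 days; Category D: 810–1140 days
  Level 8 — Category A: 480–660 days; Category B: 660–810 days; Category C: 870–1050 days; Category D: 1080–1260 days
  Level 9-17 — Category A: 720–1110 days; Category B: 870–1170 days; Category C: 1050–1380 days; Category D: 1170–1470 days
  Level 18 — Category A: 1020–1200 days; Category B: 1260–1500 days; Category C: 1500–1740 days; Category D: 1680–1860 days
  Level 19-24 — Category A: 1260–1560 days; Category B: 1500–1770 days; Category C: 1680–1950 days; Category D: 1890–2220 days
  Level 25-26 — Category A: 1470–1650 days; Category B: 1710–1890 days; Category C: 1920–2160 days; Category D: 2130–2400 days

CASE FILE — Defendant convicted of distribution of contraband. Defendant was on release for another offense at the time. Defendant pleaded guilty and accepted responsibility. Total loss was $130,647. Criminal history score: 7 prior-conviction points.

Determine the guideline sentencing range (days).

720-1110 days

Base offense level for distribution of contraband: 7.
A1 applies (level before this adjustment is 7 ≥ 6, so +5): 7 + 5 = 12.
A2 applies: 12 + 2 = 14.
A3 applies: 14 − 2 = 12.
A4 does not apply.
A6 does not apply.
A8 does not apply.
Final offense level: 12.
Criminal history: 7 prior points → Category A (0-7).
Level 12 falls in the 9-17 band.
Grid: Level 9-17 × Category A = 720-1110 days.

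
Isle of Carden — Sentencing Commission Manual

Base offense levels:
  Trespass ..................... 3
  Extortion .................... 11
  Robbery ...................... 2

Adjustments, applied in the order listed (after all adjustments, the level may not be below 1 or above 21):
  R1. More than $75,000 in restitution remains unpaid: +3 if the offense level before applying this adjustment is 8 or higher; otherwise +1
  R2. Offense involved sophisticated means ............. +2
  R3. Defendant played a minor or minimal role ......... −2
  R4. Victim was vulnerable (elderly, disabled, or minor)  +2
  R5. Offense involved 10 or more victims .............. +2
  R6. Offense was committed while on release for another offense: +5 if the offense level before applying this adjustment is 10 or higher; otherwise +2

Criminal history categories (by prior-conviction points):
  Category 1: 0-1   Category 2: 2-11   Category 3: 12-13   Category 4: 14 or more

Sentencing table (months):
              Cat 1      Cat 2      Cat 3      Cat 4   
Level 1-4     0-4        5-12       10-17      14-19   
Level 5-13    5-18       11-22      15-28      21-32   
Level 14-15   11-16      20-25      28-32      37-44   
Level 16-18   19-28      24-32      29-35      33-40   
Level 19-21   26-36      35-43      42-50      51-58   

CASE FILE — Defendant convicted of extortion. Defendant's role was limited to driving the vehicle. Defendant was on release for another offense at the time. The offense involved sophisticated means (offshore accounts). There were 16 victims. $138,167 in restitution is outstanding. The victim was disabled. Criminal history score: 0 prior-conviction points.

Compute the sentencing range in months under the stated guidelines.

26-36 months

Base offense level for extortion: 11.
R1 applies (level before this adjustment is 11 ≥ 8, so +3): 11 + 3 = 14.
R2 applies: 14 + 2 = 16.
R3 applies: 16 − 2 = 14.
R4 applies: 14 + 2 = 16.
R5 applies: 16 + 2 = 18.
R6 applies (level before this adjustment is 18 ≥ 10, so +5): 18 + 5 = 23.
Level 23 exceeds the maximum of 21; capped at 21.
Final offense level: 21.
Criminal history: 0 prior points → Category 1 (0-1).
Level 21 falls in the 19-21 band.
Grid: Level 19-21 × Category 1 = 26-36 months.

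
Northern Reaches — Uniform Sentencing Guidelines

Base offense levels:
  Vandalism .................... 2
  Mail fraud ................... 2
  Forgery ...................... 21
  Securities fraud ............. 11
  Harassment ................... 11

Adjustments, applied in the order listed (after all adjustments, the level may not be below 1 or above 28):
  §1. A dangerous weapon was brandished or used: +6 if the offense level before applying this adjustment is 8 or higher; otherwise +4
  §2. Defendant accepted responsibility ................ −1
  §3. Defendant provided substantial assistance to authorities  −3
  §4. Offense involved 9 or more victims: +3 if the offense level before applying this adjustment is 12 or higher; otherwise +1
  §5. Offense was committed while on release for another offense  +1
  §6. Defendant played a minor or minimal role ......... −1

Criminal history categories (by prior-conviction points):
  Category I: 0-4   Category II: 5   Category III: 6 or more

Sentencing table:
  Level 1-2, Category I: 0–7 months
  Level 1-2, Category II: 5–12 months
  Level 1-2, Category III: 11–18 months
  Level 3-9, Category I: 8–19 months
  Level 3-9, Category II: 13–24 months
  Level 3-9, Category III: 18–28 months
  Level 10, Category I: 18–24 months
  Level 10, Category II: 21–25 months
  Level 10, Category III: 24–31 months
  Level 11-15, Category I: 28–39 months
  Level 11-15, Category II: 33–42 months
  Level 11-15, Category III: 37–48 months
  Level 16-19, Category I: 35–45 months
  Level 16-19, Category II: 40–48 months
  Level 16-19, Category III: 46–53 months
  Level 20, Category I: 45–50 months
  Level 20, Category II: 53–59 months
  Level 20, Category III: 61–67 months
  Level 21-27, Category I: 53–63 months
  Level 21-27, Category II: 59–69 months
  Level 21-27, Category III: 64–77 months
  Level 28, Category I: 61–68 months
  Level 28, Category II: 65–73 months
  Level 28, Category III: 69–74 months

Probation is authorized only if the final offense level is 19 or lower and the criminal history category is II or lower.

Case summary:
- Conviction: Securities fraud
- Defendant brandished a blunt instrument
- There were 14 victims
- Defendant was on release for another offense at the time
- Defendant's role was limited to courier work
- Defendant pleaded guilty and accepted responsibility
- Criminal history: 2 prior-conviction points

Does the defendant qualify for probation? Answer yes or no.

Base offense level for securities fraud: 11.
§1 applies (level before this adjustment is 11 ≥ 8, so +6): 11 + 6 = 17.
§2 applies: 17 − 1 = 16.
§3 does not apply.
§4 applies (level before this adjustment is 16 ≥ 12, so +3): 16 + 3 = 19.
§5 applies: 19 + 1 = 20.
§6 applies: 20 − 1 = 19.
Final offense level: 19.
Criminal history: 2 prior points → Category I (0-4).
Level 19 falls in the 16-19 band.
Grid: Level 16-19 × Category I = 35-45 months.
Probation check: level 19 ≤ 19 and category I ≤ II → eligible.

Yes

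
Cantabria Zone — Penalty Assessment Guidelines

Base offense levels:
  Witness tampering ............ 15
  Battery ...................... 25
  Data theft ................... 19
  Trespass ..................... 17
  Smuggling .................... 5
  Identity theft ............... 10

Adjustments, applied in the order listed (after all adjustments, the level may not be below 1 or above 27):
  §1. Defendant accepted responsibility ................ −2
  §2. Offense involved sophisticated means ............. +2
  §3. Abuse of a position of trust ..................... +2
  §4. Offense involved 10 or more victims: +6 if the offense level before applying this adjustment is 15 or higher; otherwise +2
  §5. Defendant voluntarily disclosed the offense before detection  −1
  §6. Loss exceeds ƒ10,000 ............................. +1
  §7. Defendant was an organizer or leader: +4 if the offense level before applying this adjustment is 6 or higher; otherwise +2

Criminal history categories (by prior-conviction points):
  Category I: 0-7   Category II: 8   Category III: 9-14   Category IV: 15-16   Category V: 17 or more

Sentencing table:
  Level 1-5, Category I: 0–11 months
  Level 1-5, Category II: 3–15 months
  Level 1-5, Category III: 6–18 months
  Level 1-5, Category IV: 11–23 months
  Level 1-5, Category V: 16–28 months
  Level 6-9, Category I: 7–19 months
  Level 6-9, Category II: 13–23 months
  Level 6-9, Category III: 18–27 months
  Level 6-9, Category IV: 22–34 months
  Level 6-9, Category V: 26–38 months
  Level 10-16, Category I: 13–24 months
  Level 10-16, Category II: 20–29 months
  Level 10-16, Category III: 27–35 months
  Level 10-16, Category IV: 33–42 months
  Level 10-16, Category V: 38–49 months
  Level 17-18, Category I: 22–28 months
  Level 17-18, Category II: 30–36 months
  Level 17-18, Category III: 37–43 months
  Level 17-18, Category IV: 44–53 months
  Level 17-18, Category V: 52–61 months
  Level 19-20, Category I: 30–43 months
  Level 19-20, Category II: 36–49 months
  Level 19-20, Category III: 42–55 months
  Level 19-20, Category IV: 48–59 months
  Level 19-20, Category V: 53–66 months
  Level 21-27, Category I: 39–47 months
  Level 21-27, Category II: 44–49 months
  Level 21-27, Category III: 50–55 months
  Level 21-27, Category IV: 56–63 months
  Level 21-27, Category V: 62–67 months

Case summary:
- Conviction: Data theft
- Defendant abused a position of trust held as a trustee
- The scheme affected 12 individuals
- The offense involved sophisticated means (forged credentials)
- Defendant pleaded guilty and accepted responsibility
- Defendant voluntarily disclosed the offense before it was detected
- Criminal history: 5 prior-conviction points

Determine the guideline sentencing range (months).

Base offense level for data theft: 19.
§1 applies: 19 − 2 = 17.
§2 applies: 17 + 2 = 19.
§3 applies: 19 + 2 = 21.
§4 applies (level before this adjustment is 21 ≥ 15, so +6): 21 + 6 = 27.
§5 applies: 27 − 1 = 26.
§6 does not apply.
§7 does not apply.
Final offense level: 26.
Criminal history: 5 prior points → Category I (0-7).
Level 26 falls in the 21-27 band.
Grid: Level 21-27 × Category I = 39-47 months.

39-47 months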